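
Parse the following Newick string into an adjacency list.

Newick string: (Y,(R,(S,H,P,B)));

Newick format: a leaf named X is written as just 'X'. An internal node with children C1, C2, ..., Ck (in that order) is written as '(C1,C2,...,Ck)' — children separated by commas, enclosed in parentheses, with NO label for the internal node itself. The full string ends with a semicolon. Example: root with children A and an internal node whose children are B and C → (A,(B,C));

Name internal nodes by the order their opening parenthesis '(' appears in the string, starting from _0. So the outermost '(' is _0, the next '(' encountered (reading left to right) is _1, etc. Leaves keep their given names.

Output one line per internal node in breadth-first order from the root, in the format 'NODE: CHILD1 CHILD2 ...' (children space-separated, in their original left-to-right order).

Answer: _0: Y _1
_1: R _2
_2: S H P B

Derivation:
Input: (Y,(R,(S,H,P,B)));
Scanning left-to-right, naming '(' by encounter order:
  pos 0: '(' -> open internal node _0 (depth 1)
  pos 3: '(' -> open internal node _1 (depth 2)
  pos 6: '(' -> open internal node _2 (depth 3)
  pos 14: ')' -> close internal node _2 (now at depth 2)
  pos 15: ')' -> close internal node _1 (now at depth 1)
  pos 16: ')' -> close internal node _0 (now at depth 0)
Total internal nodes: 3
BFS adjacency from root:
  _0: Y _1
  _1: R _2
  _2: S H P B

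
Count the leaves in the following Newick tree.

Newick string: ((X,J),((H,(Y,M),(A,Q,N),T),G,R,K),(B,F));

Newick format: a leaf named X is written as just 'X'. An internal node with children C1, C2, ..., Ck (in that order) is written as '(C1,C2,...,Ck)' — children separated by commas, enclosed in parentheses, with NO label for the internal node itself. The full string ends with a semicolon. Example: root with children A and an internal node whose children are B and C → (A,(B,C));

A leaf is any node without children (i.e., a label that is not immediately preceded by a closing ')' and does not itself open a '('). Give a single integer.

Answer: 14

Derivation:
Newick: ((X,J),((H,(Y,M),(A,Q,N),T),G,R,K),(B,F));
Scan left-to-right; a leaf is any maximal label run not followed by '(':
  pos 2: leaf 'X' → count = 1
  pos 4: leaf 'J' → count = 2
  pos 9: leaf 'H' → count = 3
  pos 12: leaf 'Y' → count = 4
  pos 14: leaf 'M' → count = 5
  pos 18: leaf 'A' → count = 6
  pos 20: leaf 'Q' → count = 7
  pos 22: leaf 'N' → count = 8
  pos 25: leaf 'T' → count = 9
  pos 28: leaf 'G' → count = 10
  pos 30: leaf 'R' → count = 11
  pos 32: leaf 'K' → count = 12
  pos 36: leaf 'B' → count = 13
  pos 38: leaf 'F' → count = 14
Total leaves: 14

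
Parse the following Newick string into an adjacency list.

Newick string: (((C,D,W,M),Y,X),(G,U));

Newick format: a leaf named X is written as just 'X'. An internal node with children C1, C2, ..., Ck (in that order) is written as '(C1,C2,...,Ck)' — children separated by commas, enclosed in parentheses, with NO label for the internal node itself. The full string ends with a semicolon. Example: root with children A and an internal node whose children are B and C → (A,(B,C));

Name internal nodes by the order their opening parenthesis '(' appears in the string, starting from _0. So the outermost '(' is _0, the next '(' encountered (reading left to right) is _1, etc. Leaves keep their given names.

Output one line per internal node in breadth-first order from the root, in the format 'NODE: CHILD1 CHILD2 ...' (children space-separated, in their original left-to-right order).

Input: (((C,D,W,M),Y,X),(G,U));
Scanning left-to-right, naming '(' by encounter order:
  pos 0: '(' -> open internal node _0 (depth 1)
  pos 1: '(' -> open internal node _1 (depth 2)
  pos 2: '(' -> open internal node _2 (depth 3)
  pos 10: ')' -> close internal node _2 (now at depth 2)
  pos 15: ')' -> close internal node _1 (now at depth 1)
  pos 17: '(' -> open internal node _3 (depth 2)
  pos 21: ')' -> close internal node _3 (now at depth 1)
  pos 22: ')' -> close internal node _0 (now at depth 0)
Total internal nodes: 4
BFS adjacency from root:
  _0: _1 _3
  _1: _2 Y X
  _3: G U
  _2: C D W M

Answer: _0: _1 _3
_1: _2 Y X
_3: G U
_2: C D W M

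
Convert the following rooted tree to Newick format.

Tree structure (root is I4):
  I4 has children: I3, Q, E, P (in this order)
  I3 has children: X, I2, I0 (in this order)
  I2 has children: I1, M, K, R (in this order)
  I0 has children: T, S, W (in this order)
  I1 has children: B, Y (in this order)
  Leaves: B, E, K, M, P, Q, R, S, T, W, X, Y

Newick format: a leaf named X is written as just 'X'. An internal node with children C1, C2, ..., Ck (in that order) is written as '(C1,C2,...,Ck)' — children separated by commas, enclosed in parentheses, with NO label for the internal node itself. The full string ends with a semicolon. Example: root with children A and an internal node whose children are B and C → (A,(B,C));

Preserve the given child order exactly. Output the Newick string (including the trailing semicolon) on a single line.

Answer: ((X,((B,Y),M,K,R),(T,S,W)),Q,E,P);

Derivation:
internal I4 with children ['I3', 'Q', 'E', 'P']
  internal I3 with children ['X', 'I2', 'I0']
    leaf 'X' → 'X'
    internal I2 with children ['I1', 'M', 'K', 'R']
      internal I1 with children ['B', 'Y']
        leaf 'B' → 'B'
        leaf 'Y' → 'Y'
      → '(B,Y)'
      leaf 'M' → 'M'
      leaf 'K' → 'K'
      leaf 'R' → 'R'
    → '((B,Y),M,K,R)'
    internal I0 with children ['T', 'S', 'W']
      leaf 'T' → 'T'
      leaf 'S' → 'S'
      leaf 'W' → 'W'
    → '(T,S,W)'
  → '(X,((B,Y),M,K,R),(T,S,W))'
  leaf 'Q' → 'Q'
  leaf 'E' → 'E'
  leaf 'P' → 'P'
→ '((X,((B,Y),M,K,R),(T,S,W)),Q,E,P)'
Final: ((X,((B,Y),M,K,R),(T,S,W)),Q,E,P);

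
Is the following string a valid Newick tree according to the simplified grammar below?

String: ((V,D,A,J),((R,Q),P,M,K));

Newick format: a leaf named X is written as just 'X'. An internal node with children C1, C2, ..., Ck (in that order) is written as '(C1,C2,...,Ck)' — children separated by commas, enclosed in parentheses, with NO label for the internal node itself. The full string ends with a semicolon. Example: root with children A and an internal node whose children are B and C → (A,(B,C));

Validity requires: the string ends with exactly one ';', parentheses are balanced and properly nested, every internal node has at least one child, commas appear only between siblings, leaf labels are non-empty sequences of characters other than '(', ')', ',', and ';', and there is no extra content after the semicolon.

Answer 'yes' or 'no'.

Input: ((V,D,A,J),((R,Q),P,M,K));
Paren balance: 4 '(' vs 4 ')' OK
Ends with single ';': True
Full parse: OK
Valid: True

Answer: yes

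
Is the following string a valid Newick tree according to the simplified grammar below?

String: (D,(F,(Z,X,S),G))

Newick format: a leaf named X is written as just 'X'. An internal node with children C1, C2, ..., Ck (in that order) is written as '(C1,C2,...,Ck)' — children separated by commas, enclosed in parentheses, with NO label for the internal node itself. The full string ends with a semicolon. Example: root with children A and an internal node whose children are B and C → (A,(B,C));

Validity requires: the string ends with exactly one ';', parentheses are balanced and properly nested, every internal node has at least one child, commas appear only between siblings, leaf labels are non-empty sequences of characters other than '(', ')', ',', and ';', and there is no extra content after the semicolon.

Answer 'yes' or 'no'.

Answer: no

Derivation:
Input: (D,(F,(Z,X,S),G))
Paren balance: 3 '(' vs 3 ')' OK
Ends with single ';': False
Full parse: FAILS (must end with ;)
Valid: False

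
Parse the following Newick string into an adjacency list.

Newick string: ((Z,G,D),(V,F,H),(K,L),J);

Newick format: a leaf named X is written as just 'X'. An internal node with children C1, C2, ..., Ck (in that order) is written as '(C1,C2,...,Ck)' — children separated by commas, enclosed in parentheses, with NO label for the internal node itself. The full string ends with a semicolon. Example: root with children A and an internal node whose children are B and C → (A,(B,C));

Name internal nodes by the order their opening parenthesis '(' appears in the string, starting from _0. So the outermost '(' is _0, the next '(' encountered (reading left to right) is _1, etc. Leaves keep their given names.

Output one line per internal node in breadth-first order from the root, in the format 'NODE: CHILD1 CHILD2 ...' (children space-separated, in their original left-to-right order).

Answer: _0: _1 _2 _3 J
_1: Z G D
_2: V F H
_3: K L

Derivation:
Input: ((Z,G,D),(V,F,H),(K,L),J);
Scanning left-to-right, naming '(' by encounter order:
  pos 0: '(' -> open internal node _0 (depth 1)
  pos 1: '(' -> open internal node _1 (depth 2)
  pos 7: ')' -> close internal node _1 (now at depth 1)
  pos 9: '(' -> open internal node _2 (depth 2)
  pos 15: ')' -> close internal node _2 (now at depth 1)
  pos 17: '(' -> open internal node _3 (depth 2)
  pos 21: ')' -> close internal node _3 (now at depth 1)
  pos 24: ')' -> close internal node _0 (now at depth 0)
Total internal nodes: 4
BFS adjacency from root:
  _0: _1 _2 _3 J
  _1: Z G D
  _2: V F H
  _3: K L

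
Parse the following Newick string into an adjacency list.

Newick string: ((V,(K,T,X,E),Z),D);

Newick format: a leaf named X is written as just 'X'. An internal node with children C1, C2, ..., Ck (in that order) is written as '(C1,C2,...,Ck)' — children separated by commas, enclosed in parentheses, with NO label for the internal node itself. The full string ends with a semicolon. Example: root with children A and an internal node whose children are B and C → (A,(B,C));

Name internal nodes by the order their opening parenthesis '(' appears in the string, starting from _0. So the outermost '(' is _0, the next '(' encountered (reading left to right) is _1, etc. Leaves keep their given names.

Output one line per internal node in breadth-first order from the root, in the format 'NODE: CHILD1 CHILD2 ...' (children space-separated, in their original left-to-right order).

Input: ((V,(K,T,X,E),Z),D);
Scanning left-to-right, naming '(' by encounter order:
  pos 0: '(' -> open internal node _0 (depth 1)
  pos 1: '(' -> open internal node _1 (depth 2)
  pos 4: '(' -> open internal node _2 (depth 3)
  pos 12: ')' -> close internal node _2 (now at depth 2)
  pos 15: ')' -> close internal node _1 (now at depth 1)
  pos 18: ')' -> close internal node _0 (now at depth 0)
Total internal nodes: 3
BFS adjacency from root:
  _0: _1 D
  _1: V _2 Z
  _2: K T X E

Answer: _0: _1 D
_1: V _2 Z
_2: K T X E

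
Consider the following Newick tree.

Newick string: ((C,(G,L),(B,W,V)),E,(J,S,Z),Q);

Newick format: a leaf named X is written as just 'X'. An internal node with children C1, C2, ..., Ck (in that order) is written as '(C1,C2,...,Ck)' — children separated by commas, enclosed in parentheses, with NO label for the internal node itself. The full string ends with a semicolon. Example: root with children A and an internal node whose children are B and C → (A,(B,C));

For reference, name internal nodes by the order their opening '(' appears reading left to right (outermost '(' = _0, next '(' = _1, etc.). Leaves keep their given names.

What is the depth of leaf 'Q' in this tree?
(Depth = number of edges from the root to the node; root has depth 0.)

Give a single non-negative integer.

Newick: ((C,(G,L),(B,W,V)),E,(J,S,Z),Q);
Naming internals by '(' encounter order: outermost '(' = _0, next = _1, ...
Query node: Q
Path from root: _0 -> Q
Depth of Q: 1 (number of edges from root)

Answer: 1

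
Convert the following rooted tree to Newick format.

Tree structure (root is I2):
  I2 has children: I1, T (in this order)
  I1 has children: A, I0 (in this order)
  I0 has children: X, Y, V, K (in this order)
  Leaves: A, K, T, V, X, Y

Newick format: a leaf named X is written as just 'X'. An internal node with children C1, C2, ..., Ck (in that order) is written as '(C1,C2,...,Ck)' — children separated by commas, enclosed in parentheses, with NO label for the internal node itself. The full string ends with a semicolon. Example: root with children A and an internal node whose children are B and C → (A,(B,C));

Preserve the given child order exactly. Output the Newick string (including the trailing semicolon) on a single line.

Answer: ((A,(X,Y,V,K)),T);

Derivation:
internal I2 with children ['I1', 'T']
  internal I1 with children ['A', 'I0']
    leaf 'A' → 'A'
    internal I0 with children ['X', 'Y', 'V', 'K']
      leaf 'X' → 'X'
      leaf 'Y' → 'Y'
      leaf 'V' → 'V'
      leaf 'K' → 'K'
    → '(X,Y,V,K)'
  → '(A,(X,Y,V,K))'
  leaf 'T' → 'T'
→ '((A,(X,Y,V,K)),T)'
Final: ((A,(X,Y,V,K)),T);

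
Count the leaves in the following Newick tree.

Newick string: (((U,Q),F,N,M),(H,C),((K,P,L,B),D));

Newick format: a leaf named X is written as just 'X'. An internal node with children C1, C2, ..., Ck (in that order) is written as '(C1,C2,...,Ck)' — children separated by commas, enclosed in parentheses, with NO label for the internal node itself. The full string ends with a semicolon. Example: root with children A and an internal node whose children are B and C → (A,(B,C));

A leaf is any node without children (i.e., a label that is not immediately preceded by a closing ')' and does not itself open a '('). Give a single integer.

Answer: 12

Derivation:
Newick: (((U,Q),F,N,M),(H,C),((K,P,L,B),D));
Scan left-to-right; a leaf is any maximal label run not followed by '(':
  pos 3: leaf 'U' → count = 1
  pos 5: leaf 'Q' → count = 2
  pos 8: leaf 'F' → count = 3
  pos 10: leaf 'N' → count = 4
  pos 12: leaf 'M' → count = 5
  pos 16: leaf 'H' → count = 6
  pos 18: leaf 'C' → count = 7
  pos 23: leaf 'K' → count = 8
  pos 25: leaf 'P' → count = 9
  pos 27: leaf 'L' → count = 10
  pos 29: leaf 'B' → count = 11
  pos 32: leaf 'D' → count = 12
Total leaves: 12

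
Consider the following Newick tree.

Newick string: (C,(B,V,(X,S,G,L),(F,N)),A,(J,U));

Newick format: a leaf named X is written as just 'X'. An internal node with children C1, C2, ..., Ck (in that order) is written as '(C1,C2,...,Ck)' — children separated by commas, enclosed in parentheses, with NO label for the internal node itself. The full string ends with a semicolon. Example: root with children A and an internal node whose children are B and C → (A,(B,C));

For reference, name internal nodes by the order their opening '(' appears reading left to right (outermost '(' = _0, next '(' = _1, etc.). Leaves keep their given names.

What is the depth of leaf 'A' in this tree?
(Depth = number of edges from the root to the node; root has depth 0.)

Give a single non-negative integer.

Newick: (C,(B,V,(X,S,G,L),(F,N)),A,(J,U));
Naming internals by '(' encounter order: outermost '(' = _0, next = _1, ...
Query node: A
Path from root: _0 -> A
Depth of A: 1 (number of edges from root)

Answer: 1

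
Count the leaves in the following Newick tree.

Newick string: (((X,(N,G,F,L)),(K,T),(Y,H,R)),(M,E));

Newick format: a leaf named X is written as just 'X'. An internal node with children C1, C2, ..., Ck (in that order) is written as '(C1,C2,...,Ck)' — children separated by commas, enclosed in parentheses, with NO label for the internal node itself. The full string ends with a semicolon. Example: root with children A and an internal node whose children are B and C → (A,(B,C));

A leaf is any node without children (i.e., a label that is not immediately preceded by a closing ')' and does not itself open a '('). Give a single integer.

Newick: (((X,(N,G,F,L)),(K,T),(Y,H,R)),(M,E));
Scan left-to-right; a leaf is any maximal label run not followed by '(':
  pos 3: leaf 'X' → count = 1
  pos 6: leaf 'N' → count = 2
  pos 8: leaf 'G' → count = 3
  pos 10: leaf 'F' → count = 4
  pos 12: leaf 'L' → count = 5
  pos 17: leaf 'K' → count = 6
  pos 19: leaf 'T' → count = 7
  pos 23: leaf 'Y' → count = 8
  pos 25: leaf 'H' → count = 9
  pos 27: leaf 'R' → count = 10
  pos 32: leaf 'M' → count = 11
  pos 34: leaf 'E' → count = 12
Total leaves: 12

Answer: 12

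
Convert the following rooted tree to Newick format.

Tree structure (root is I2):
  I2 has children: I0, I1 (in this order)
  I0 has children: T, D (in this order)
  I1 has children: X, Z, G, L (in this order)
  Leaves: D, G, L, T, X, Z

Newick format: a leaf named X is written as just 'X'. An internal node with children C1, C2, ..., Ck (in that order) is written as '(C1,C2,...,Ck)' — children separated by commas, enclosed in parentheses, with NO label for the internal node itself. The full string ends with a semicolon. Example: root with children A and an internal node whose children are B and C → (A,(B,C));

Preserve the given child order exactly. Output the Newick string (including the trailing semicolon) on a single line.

internal I2 with children ['I0', 'I1']
  internal I0 with children ['T', 'D']
    leaf 'T' → 'T'
    leaf 'D' → 'D'
  → '(T,D)'
  internal I1 with children ['X', 'Z', 'G', 'L']
    leaf 'X' → 'X'
    leaf 'Z' → 'Z'
    leaf 'G' → 'G'
    leaf 'L' → 'L'
  → '(X,Z,G,L)'
→ '((T,D),(X,Z,G,L))'
Final: ((T,D),(X,Z,G,L));

Answer: ((T,D),(X,Z,G,L));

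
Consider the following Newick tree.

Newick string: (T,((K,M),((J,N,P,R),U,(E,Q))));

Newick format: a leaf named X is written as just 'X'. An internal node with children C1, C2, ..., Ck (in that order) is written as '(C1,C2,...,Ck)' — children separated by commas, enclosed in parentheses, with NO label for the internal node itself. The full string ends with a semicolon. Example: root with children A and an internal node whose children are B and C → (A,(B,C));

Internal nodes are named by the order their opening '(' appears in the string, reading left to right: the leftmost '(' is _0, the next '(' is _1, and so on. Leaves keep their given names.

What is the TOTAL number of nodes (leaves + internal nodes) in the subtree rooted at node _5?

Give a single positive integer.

Answer: 3

Derivation:
Newick: (T,((K,M),((J,N,P,R),U,(E,Q))));
Locate _5: it is the '(' at position 23 (the 6th '(' reading left to right).
Query: subtree rooted at _5
_5: subtree_size = 1 + 2
  E: subtree_size = 1 + 0
  Q: subtree_size = 1 + 0
Total subtree size of _5: 3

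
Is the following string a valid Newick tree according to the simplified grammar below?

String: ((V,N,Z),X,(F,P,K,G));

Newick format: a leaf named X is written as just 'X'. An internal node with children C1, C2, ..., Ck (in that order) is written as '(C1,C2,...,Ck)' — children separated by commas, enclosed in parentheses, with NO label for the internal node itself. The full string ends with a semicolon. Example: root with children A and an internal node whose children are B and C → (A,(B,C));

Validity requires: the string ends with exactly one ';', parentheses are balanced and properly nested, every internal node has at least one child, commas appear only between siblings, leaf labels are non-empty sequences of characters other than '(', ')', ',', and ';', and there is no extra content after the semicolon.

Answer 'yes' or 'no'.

Input: ((V,N,Z),X,(F,P,K,G));
Paren balance: 3 '(' vs 3 ')' OK
Ends with single ';': True
Full parse: OK
Valid: True

Answer: yes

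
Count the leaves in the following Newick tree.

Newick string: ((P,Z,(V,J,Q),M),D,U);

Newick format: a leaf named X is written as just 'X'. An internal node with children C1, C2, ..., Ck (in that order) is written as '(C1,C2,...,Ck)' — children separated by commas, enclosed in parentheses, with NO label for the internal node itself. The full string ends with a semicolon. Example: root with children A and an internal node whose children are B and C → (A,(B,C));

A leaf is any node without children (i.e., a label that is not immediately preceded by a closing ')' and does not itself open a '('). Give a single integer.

Answer: 8

Derivation:
Newick: ((P,Z,(V,J,Q),M),D,U);
Scan left-to-right; a leaf is any maximal label run not followed by '(':
  pos 2: leaf 'P' → count = 1
  pos 4: leaf 'Z' → count = 2
  pos 7: leaf 'V' → count = 3
  pos 9: leaf 'J' → count = 4
  pos 11: leaf 'Q' → count = 5
  pos 14: leaf 'M' → count = 6
  pos 17: leaf 'D' → count = 7
  pos 19: leaf 'U' → count = 8
Total leaves: 8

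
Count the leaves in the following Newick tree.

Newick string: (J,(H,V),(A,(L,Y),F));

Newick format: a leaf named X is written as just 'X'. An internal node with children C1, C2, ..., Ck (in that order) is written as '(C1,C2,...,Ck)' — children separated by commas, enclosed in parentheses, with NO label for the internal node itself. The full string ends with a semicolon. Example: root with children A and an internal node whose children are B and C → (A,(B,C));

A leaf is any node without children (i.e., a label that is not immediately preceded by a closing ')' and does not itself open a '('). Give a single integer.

Newick: (J,(H,V),(A,(L,Y),F));
Scan left-to-right; a leaf is any maximal label run not followed by '(':
  pos 1: leaf 'J' → count = 1
  pos 4: leaf 'H' → count = 2
  pos 6: leaf 'V' → count = 3
  pos 10: leaf 'A' → count = 4
  pos 13: leaf 'L' → count = 5
  pos 15: leaf 'Y' → count = 6
  pos 18: leaf 'F' → count = 7
Total leaves: 7

Answer: 7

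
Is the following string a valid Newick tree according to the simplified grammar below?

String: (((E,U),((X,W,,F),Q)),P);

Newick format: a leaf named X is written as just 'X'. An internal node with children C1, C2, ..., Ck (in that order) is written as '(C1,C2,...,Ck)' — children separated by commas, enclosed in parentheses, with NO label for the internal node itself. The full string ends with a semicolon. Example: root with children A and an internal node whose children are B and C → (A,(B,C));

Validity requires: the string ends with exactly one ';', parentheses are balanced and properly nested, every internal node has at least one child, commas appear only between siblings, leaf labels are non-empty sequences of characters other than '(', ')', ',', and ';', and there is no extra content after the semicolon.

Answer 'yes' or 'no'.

Input: (((E,U),((X,W,,F),Q)),P);
Paren balance: 5 '(' vs 5 ')' OK
Ends with single ';': True
Full parse: FAILS (empty leaf label at pos 14)
Valid: False

Answer: no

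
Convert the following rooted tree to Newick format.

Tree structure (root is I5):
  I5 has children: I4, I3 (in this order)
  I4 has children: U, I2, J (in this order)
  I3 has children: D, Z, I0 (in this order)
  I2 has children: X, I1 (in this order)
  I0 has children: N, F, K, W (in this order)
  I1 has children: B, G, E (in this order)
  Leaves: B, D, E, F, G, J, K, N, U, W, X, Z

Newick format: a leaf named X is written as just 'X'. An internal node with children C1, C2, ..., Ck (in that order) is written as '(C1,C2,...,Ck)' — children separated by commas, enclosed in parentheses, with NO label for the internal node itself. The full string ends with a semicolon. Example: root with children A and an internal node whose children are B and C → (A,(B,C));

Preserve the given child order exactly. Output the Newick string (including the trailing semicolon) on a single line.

internal I5 with children ['I4', 'I3']
  internal I4 with children ['U', 'I2', 'J']
    leaf 'U' → 'U'
    internal I2 with children ['X', 'I1']
      leaf 'X' → 'X'
      internal I1 with children ['B', 'G', 'E']
        leaf 'B' → 'B'
        leaf 'G' → 'G'
        leaf 'E' → 'E'
      → '(B,G,E)'
    → '(X,(B,G,E))'
    leaf 'J' → 'J'
  → '(U,(X,(B,G,E)),J)'
  internal I3 with children ['D', 'Z', 'I0']
    leaf 'D' → 'D'
    leaf 'Z' → 'Z'
    internal I0 with children ['N', 'F', 'K', 'W']
      leaf 'N' → 'N'
      leaf 'F' → 'F'
      leaf 'K' → 'K'
      leaf 'W' → 'W'
    → '(N,F,K,W)'
  → '(D,Z,(N,F,K,W))'
→ '((U,(X,(B,G,E)),J),(D,Z,(N,F,K,W)))'
Final: ((U,(X,(B,G,E)),J),(D,Z,(N,F,K,W)));

Answer: ((U,(X,(B,G,E)),J),(D,Z,(N,F,K,W)));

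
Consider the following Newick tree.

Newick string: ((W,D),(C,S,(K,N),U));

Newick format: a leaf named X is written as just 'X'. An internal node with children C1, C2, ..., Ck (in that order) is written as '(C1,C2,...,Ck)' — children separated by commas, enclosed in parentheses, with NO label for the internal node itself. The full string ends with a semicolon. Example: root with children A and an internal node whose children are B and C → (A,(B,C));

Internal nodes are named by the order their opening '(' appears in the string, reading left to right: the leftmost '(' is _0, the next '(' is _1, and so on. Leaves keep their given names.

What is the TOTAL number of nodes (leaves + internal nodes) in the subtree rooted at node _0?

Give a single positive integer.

Answer: 11

Derivation:
Newick: ((W,D),(C,S,(K,N),U));
Locate _0: it is the '(' at position 0 (the 1st '(' reading left to right).
Query: subtree rooted at _0
_0: subtree_size = 1 + 10
  _1: subtree_size = 1 + 2
    W: subtree_size = 1 + 0
    D: subtree_size = 1 + 0
  _2: subtree_size = 1 + 6
    C: subtree_size = 1 + 0
    S: subtree_size = 1 + 0
    _3: subtree_size = 1 + 2
      K: subtree_size = 1 + 0
      N: subtree_size = 1 + 0
    U: subtree_size = 1 + 0
Total subtree size of _0: 11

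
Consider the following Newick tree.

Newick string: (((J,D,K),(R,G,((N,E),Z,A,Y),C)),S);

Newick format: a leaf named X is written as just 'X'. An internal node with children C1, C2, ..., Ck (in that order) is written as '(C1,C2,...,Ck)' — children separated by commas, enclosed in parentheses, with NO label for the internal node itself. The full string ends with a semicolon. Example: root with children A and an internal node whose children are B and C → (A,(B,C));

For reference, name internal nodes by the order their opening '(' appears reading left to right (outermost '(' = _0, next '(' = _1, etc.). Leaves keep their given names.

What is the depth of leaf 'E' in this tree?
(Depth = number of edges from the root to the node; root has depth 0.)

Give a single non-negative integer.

Newick: (((J,D,K),(R,G,((N,E),Z,A,Y),C)),S);
Naming internals by '(' encounter order: outermost '(' = _0, next = _1, ...
Query node: E
Path from root: _0 -> _1 -> _3 -> _4 -> _5 -> E
Depth of E: 5 (number of edges from root)

Answer: 5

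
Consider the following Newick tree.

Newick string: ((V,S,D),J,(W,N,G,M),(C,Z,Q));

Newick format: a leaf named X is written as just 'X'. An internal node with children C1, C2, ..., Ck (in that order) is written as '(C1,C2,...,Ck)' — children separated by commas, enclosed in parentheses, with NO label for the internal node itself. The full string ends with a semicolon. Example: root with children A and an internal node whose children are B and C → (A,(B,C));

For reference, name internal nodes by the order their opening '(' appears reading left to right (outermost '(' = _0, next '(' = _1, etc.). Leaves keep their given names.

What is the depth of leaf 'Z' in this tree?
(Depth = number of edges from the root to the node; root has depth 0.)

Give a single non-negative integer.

Answer: 2

Derivation:
Newick: ((V,S,D),J,(W,N,G,M),(C,Z,Q));
Naming internals by '(' encounter order: outermost '(' = _0, next = _1, ...
Query node: Z
Path from root: _0 -> _3 -> Z
Depth of Z: 2 (number of edges from root)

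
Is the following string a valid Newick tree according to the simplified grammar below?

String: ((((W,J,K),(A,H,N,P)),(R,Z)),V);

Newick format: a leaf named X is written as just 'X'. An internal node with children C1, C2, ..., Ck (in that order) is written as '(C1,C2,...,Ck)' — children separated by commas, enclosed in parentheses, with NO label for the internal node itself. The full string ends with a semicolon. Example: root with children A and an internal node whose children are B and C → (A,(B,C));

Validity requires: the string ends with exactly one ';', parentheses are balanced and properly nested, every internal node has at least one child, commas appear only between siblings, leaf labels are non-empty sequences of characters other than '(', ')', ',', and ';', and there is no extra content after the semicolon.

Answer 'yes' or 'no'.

Input: ((((W,J,K),(A,H,N,P)),(R,Z)),V);
Paren balance: 6 '(' vs 6 ')' OK
Ends with single ';': True
Full parse: OK
Valid: True

Answer: yes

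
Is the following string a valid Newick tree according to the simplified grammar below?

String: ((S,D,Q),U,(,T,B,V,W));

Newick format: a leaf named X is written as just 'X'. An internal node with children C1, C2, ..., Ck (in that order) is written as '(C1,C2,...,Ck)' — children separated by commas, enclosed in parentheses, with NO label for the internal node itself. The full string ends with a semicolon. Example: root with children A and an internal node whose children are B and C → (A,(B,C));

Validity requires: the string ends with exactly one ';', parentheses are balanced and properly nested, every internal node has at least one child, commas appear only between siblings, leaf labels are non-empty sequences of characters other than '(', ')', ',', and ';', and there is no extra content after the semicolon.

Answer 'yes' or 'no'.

Answer: no

Derivation:
Input: ((S,D,Q),U,(,T,B,V,W));
Paren balance: 3 '(' vs 3 ')' OK
Ends with single ';': True
Full parse: FAILS (empty leaf label at pos 12)
Valid: False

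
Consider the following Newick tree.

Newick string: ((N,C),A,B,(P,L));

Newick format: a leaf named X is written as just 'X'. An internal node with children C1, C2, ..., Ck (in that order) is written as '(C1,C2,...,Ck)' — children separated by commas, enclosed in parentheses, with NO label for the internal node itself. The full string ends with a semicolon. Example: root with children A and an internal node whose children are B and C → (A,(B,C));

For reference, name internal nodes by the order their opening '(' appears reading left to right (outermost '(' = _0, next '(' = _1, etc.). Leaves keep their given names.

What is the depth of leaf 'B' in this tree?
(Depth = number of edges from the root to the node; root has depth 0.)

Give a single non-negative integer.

Newick: ((N,C),A,B,(P,L));
Naming internals by '(' encounter order: outermost '(' = _0, next = _1, ...
Query node: B
Path from root: _0 -> B
Depth of B: 1 (number of edges from root)

Answer: 1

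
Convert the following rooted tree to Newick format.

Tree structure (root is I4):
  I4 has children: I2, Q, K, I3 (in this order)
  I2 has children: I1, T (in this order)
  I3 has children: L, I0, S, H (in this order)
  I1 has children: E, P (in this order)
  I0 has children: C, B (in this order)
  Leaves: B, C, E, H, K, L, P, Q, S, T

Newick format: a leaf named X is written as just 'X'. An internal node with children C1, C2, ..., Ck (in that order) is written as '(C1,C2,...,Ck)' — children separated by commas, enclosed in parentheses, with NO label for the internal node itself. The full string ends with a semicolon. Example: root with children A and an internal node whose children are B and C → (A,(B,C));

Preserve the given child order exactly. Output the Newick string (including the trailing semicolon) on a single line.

Answer: (((E,P),T),Q,K,(L,(C,B),S,H));

Derivation:
internal I4 with children ['I2', 'Q', 'K', 'I3']
  internal I2 with children ['I1', 'T']
    internal I1 with children ['E', 'P']
      leaf 'E' → 'E'
      leaf 'P' → 'P'
    → '(E,P)'
    leaf 'T' → 'T'
  → '((E,P),T)'
  leaf 'Q' → 'Q'
  leaf 'K' → 'K'
  internal I3 with children ['L', 'I0', 'S', 'H']
    leaf 'L' → 'L'
    internal I0 with children ['C', 'B']
      leaf 'C' → 'C'
      leaf 'B' → 'B'
    → '(C,B)'
    leaf 'S' → 'S'
    leaf 'H' → 'H'
  → '(L,(C,B),S,H)'
→ '(((E,P),T),Q,K,(L,(C,B),S,H))'
Final: (((E,P),T),Q,K,(L,(C,B),S,H));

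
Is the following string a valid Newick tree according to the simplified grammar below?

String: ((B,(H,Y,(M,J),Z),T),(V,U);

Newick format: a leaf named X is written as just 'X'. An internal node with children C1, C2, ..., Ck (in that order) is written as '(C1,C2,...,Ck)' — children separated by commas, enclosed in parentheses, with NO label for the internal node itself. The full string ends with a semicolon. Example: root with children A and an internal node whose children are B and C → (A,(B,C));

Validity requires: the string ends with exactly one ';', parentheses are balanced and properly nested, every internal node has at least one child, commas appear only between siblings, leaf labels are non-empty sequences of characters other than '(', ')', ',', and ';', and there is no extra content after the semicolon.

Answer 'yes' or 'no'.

Input: ((B,(H,Y,(M,J),Z),T),(V,U);
Paren balance: 5 '(' vs 4 ')' MISMATCH
Ends with single ';': True
Full parse: FAILS (expected , or ) at pos 26)
Valid: False

Answer: no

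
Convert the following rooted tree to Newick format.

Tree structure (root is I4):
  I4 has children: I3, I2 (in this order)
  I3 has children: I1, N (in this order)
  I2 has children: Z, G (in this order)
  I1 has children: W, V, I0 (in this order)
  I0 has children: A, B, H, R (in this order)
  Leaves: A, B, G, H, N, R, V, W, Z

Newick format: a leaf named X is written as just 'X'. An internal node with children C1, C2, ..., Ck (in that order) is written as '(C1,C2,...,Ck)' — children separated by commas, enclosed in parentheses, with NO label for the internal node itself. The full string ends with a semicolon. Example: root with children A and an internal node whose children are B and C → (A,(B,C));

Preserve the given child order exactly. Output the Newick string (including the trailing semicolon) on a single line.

internal I4 with children ['I3', 'I2']
  internal I3 with children ['I1', 'N']
    internal I1 with children ['W', 'V', 'I0']
      leaf 'W' → 'W'
      leaf 'V' → 'V'
      internal I0 with children ['A', 'B', 'H', 'R']
        leaf 'A' → 'A'
        leaf 'B' → 'B'
        leaf 'H' → 'H'
        leaf 'R' → 'R'
      → '(A,B,H,R)'
    → '(W,V,(A,B,H,R))'
    leaf 'N' → 'N'
  → '((W,V,(A,B,H,R)),N)'
  internal I2 with children ['Z', 'G']
    leaf 'Z' → 'Z'
    leaf 'G' → 'G'
  → '(Z,G)'
→ '(((W,V,(A,B,H,R)),N),(Z,G))'
Final: (((W,V,(A,B,H,R)),N),(Z,G));

Answer: (((W,V,(A,B,H,R)),N),(Z,G));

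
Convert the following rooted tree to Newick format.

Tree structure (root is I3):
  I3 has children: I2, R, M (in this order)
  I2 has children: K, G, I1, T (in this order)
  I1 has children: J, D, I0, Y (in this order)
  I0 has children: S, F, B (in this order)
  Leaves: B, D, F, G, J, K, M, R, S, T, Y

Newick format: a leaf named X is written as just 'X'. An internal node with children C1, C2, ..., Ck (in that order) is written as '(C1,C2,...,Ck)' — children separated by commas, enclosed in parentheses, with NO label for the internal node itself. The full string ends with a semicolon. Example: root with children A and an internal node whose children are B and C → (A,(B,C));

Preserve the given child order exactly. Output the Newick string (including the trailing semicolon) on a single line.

internal I3 with children ['I2', 'R', 'M']
  internal I2 with children ['K', 'G', 'I1', 'T']
    leaf 'K' → 'K'
    leaf 'G' → 'G'
    internal I1 with children ['J', 'D', 'I0', 'Y']
      leaf 'J' → 'J'
      leaf 'D' → 'D'
      internal I0 with children ['S', 'F', 'B']
        leaf 'S' → 'S'
        leaf 'F' → 'F'
        leaf 'B' → 'B'
      → '(S,F,B)'
      leaf 'Y' → 'Y'
    → '(J,D,(S,F,B),Y)'
    leaf 'T' → 'T'
  → '(K,G,(J,D,(S,F,B),Y),T)'
  leaf 'R' → 'R'
  leaf 'M' → 'M'
→ '((K,G,(J,D,(S,F,B),Y),T),R,M)'
Final: ((K,G,(J,D,(S,F,B),Y),T),R,M);

Answer: ((K,G,(J,D,(S,F,B),Y),T),R,M);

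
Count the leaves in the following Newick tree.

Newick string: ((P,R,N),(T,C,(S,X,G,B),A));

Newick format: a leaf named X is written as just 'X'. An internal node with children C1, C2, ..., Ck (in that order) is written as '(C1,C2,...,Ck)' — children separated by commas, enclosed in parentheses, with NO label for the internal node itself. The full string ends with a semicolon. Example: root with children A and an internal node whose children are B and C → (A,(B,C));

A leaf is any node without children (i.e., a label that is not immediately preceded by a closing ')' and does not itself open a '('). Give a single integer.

Answer: 10

Derivation:
Newick: ((P,R,N),(T,C,(S,X,G,B),A));
Scan left-to-right; a leaf is any maximal label run not followed by '(':
  pos 2: leaf 'P' → count = 1
  pos 4: leaf 'R' → count = 2
  pos 6: leaf 'N' → count = 3
  pos 10: leaf 'T' → count = 4
  pos 12: leaf 'C' → count = 5
  pos 15: leaf 'S' → count = 6
  pos 17: leaf 'X' → count = 7
  pos 19: leaf 'G' → count = 8
  pos 21: leaf 'B' → count = 9
  pos 24: leaf 'A' → count = 10
Total leaves: 10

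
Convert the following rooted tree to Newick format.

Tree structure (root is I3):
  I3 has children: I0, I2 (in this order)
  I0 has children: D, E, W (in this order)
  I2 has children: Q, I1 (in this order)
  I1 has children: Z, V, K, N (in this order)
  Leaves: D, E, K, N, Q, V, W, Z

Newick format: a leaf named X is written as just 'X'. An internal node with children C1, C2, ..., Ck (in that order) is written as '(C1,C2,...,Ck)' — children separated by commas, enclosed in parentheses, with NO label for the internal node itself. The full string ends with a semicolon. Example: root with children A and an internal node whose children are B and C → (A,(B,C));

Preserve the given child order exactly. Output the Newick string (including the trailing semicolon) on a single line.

internal I3 with children ['I0', 'I2']
  internal I0 with children ['D', 'E', 'W']
    leaf 'D' → 'D'
    leaf 'E' → 'E'
    leaf 'W' → 'W'
  → '(D,E,W)'
  internal I2 with children ['Q', 'I1']
    leaf 'Q' → 'Q'
    internal I1 with children ['Z', 'V', 'K', 'N']
      leaf 'Z' → 'Z'
      leaf 'V' → 'V'
      leaf 'K' → 'K'
      leaf 'N' → 'N'
    → '(Z,V,K,N)'
  → '(Q,(Z,V,K,N))'
→ '((D,E,W),(Q,(Z,V,K,N)))'
Final: ((D,E,W),(Q,(Z,V,K,N)));

Answer: ((D,E,W),(Q,(Z,V,K,N)));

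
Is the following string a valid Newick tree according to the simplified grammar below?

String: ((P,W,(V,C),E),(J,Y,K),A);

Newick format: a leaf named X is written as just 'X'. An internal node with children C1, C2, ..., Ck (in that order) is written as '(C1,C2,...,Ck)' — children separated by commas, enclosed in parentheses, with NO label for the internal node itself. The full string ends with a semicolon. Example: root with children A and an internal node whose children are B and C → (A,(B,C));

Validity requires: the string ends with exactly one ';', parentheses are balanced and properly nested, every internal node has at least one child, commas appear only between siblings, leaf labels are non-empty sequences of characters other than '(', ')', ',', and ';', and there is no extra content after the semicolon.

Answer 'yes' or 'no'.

Answer: yes

Derivation:
Input: ((P,W,(V,C),E),(J,Y,K),A);
Paren balance: 4 '(' vs 4 ')' OK
Ends with single ';': True
Full parse: OK
Valid: True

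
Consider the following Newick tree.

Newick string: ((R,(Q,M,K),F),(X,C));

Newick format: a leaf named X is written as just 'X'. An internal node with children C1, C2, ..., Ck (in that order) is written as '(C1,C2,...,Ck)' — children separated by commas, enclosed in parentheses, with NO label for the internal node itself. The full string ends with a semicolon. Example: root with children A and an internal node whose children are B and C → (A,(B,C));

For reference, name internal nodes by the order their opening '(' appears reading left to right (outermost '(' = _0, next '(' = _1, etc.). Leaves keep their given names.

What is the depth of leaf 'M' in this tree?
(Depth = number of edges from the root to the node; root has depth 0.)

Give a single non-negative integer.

Answer: 3

Derivation:
Newick: ((R,(Q,M,K),F),(X,C));
Naming internals by '(' encounter order: outermost '(' = _0, next = _1, ...
Query node: M
Path from root: _0 -> _1 -> _2 -> M
Depth of M: 3 (number of edges from root)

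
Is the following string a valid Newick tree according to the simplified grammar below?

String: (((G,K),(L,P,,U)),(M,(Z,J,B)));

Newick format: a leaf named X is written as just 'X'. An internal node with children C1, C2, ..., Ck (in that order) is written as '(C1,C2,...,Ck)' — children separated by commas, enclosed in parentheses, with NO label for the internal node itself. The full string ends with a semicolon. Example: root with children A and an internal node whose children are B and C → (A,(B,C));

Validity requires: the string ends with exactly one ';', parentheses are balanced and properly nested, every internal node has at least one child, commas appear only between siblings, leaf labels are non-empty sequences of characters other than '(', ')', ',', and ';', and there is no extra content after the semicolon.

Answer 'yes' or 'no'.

Input: (((G,K),(L,P,,U)),(M,(Z,J,B)));
Paren balance: 6 '(' vs 6 ')' OK
Ends with single ';': True
Full parse: FAILS (empty leaf label at pos 13)
Valid: False

Answer: no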